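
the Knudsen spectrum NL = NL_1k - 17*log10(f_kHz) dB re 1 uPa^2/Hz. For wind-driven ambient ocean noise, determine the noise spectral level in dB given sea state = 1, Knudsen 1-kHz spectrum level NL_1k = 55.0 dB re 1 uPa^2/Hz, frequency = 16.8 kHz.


NL = NL_1k - 17*log10(f_kHz) = 55.0 - 17*log10(16.8) = 55.0 - (20.83) = 34.17

34.17 dB


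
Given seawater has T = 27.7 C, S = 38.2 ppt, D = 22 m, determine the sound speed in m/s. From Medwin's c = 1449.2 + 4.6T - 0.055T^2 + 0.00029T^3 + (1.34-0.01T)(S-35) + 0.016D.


1544.34 m/s


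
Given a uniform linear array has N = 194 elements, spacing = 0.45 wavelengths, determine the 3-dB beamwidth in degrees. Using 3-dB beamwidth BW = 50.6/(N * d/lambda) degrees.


BW = 50.6 / (194 * 0.45) = 50.6 / 87.3 = 0.58

0.58 deg


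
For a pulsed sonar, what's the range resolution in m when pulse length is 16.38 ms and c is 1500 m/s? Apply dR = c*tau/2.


12.285 m


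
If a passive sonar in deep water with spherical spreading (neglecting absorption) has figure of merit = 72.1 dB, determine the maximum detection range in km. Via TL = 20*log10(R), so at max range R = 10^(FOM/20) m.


At max range FOM = TL, so 20*log10(R) = 72.1
R = 10^(72.1/20) = 4027.17 m = 4.03 km

4.03 km


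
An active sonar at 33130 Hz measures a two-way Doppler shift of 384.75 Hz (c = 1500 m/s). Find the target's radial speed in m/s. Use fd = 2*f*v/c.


From fd = 2*f*v/c, v = c*fd/(2*f) = 1500 * 384.75 / (2*33130) = 8.71

8.71 m/s


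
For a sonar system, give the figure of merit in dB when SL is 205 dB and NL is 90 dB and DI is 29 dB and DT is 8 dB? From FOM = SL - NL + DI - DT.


FOM = SL - NL + DI - DT = 205 - 90 + 29 - 8 = 136

136 dB


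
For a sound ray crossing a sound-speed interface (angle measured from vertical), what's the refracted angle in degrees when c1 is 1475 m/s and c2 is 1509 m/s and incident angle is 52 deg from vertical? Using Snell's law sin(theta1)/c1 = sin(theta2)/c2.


53.72 deg


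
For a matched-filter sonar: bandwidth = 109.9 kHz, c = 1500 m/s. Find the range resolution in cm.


dR = c/(2*BW) = 1500 / (2 * 109.9e3) = 0.0068 m = 0.68 cm

0.68 cm


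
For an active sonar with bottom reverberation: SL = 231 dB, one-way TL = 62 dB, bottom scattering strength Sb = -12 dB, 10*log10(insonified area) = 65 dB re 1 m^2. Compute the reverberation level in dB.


RL = SL - 2*TL + Sb + 10*log10(A) = 231 - 2*62 + (-12) + 65 = 160

160 dB


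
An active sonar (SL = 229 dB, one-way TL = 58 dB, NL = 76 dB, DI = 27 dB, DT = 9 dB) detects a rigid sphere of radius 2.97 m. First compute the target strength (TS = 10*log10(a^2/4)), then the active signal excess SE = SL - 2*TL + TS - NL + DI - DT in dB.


Step 1: TS = 10*log10(2.97^2/4) = 3.43 dB
Step 2: SE = SL - 2*TL + TS - NL + DI - DT = 229 - 2*58 + (3.43) - 76 + 27 - 9 = 58.43

58.43 dB


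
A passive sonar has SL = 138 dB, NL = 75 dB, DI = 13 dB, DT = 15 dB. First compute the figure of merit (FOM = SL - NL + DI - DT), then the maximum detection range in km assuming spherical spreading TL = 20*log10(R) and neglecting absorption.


Step 1: FOM = SL - NL + DI - DT = 138 - 75 + 13 - 15 = 61 dB
Step 2: at max range FOM = TL = 20*log10(R), so R = 10^(61/20) = 1122.02 m = 1.12 km

1.12 km


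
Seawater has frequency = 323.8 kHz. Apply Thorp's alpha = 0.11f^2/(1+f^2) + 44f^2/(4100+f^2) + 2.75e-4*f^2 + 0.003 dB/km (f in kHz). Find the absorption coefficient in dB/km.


f^2 = 104846.44
alpha = 0.11*104846.44/(1+104846.44) + 44*104846.44/(4100+104846.44) + 2.75e-4*104846.44 + 0.003 = 71.29

71.29 dB/km


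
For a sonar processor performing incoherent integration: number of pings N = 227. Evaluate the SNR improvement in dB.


Gain = 5*log10(227) = 11.78

11.78 dB


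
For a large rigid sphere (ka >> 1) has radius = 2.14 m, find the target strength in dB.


TS = 10*log10(2.14^2 / 4) = 10*log10(1.1449) = 0.59

0.59 dB


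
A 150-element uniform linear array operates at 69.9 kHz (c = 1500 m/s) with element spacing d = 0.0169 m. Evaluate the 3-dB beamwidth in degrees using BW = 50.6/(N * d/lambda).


0.43 deg


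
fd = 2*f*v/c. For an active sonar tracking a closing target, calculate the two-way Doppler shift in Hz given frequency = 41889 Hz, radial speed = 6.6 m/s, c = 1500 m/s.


368.62 Hz


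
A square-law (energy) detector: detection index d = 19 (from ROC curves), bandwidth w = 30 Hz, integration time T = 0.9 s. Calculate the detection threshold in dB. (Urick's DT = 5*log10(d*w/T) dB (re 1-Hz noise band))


14.01 dB


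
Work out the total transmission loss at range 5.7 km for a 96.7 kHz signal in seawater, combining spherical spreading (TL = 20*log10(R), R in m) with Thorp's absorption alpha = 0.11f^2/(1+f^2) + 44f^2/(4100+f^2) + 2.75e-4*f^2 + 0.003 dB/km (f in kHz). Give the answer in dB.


Step 1 (Thorp): alpha = 0.11*9350.89/(1+9350.89) + 44*9350.89/(4100+9350.89) + 2.75e-4*9350.89 + 0.003 = 33.2727 dB/km
Step 2: TL_spread = 20*log10(5700) = 75.12 dB
Step 3: TL_abs = alpha*R = 33.2727 * 5.7 = 189.65 dB
Step 4: TL_total = 75.12 + 189.65 = 264.77

264.77 dB


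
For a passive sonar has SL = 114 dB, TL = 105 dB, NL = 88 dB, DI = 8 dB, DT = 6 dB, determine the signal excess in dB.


SE = SL - TL - NL + DI - DT = 114 - 105 - 88 + 8 - 6 = -77

-77 dB


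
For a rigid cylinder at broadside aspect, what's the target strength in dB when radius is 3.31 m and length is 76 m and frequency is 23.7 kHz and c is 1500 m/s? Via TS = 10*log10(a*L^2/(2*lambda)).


51.79 dB


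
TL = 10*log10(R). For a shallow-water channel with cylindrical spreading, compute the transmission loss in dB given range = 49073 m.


TL = 10*log10(49073) = 46.91

46.91 dB


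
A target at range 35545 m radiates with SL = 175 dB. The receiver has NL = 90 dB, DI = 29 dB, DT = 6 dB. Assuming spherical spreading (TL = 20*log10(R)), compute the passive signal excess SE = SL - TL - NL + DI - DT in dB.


16.98 dB


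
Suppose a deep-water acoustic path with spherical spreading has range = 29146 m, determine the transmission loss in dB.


89.29 dB


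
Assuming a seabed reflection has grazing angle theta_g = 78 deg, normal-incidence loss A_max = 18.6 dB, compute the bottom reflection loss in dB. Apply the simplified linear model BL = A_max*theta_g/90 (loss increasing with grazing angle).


16.12 dB


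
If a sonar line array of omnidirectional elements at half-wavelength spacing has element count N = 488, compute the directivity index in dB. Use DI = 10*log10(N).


26.88 dB


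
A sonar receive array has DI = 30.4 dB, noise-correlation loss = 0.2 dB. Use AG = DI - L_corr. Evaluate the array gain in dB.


AG = DI - L_corr = 30.4 - 0.2 = 30.2

30.2 dB


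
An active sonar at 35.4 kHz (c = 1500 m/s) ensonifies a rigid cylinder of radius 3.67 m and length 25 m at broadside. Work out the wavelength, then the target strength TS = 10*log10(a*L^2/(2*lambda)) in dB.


Step 1: lambda = c/f = 1500/35400 = 0.04237 m
Step 2: TS = 10*log10(a*L^2/(2*lambda)) = 10*log10(3.67*25^2/(2*0.04237)) = 44.32

44.32 dB


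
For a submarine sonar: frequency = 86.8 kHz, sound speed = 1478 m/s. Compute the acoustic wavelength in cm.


1.7 cm


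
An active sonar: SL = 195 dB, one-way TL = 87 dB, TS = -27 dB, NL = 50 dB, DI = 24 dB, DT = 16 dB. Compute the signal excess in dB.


-48 dB


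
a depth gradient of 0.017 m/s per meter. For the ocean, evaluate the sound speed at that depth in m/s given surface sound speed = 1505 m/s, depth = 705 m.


c = 1505 + 0.017 * 705 = 1516.985

1516.985 m/s


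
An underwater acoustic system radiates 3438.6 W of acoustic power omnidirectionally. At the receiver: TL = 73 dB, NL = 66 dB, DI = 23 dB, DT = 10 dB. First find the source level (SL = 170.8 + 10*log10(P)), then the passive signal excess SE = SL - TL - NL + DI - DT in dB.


Step 1: SL = 170.8 + 10*log10(3438.6) = 206.16 dB
Step 2: SE = SL - TL - NL + DI - DT = 206.16 - 73 - 66 + 23 - 10 = 80.16

80.16 dB


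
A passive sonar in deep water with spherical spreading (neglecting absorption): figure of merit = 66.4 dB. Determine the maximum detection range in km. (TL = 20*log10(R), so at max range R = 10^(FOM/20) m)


At max range FOM = TL, so 20*log10(R) = 66.4
R = 10^(66.4/20) = 2089.3 m = 2.09 km

2.09 km


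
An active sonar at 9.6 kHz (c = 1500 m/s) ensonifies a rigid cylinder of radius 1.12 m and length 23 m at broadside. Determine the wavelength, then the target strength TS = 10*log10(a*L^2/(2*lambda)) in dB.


Step 1: lambda = c/f = 1500/9600 = 0.15625 m
Step 2: TS = 10*log10(a*L^2/(2*lambda)) = 10*log10(1.12*23^2/(2*0.15625)) = 32.78

32.78 dB


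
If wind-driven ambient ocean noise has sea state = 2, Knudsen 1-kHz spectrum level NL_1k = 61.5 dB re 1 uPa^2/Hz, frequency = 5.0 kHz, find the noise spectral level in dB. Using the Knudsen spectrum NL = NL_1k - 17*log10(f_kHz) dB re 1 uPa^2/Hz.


NL = NL_1k - 17*log10(f_kHz) = 61.5 - 17*log10(5.0) = 61.5 - (11.88) = 49.62

49.62 dB


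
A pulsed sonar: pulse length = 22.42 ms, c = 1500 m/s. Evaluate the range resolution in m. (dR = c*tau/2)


dR = c*tau/2 = 1500 * 22.42e-3 / 2 = 16.815

16.815 m


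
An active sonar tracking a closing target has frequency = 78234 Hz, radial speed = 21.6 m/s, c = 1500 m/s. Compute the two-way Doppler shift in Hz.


2253.14 Hz


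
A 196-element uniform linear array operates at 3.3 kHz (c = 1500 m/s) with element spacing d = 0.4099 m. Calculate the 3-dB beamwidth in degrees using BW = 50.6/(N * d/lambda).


0.29 deg


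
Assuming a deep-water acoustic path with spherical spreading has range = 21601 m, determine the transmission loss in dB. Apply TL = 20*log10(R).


TL = 20*log10(21601) = 86.69

86.69 dB


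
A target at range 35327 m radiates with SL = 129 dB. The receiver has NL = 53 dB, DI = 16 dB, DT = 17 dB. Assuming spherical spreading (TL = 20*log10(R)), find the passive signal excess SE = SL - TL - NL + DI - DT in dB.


-15.96 dB


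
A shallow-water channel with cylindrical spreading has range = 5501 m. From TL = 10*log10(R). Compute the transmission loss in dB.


TL = 10*log10(5501) = 37.4

37.4 dB


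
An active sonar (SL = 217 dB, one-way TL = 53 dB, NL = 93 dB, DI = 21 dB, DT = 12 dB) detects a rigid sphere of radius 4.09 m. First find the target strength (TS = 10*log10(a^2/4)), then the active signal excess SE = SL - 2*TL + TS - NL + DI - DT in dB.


Step 1: TS = 10*log10(4.09^2/4) = 6.21 dB
Step 2: SE = SL - 2*TL + TS - NL + DI - DT = 217 - 2*53 + (6.21) - 93 + 21 - 12 = 33.21

33.21 dB


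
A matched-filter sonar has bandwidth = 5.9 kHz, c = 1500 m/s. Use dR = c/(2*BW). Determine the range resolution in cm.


dR = c/(2*BW) = 1500 / (2 * 5.9e3) = 0.1271 m = 12.71 cm

12.71 cm


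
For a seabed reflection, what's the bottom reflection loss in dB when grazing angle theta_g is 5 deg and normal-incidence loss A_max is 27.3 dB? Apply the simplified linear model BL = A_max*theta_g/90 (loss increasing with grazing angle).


1.52 dB


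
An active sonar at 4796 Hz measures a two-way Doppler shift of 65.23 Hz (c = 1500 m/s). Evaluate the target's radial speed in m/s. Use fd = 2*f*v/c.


10.2 m/s


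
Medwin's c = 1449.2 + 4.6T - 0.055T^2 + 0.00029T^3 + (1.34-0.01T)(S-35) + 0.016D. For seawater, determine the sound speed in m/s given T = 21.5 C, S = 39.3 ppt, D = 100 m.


c = 1449.2 + 4.6*21.5 - 0.055*21.5^2 + 0.00029*21.5^3 + (1.34 - 0.01*21.5)*(39.3 - 35) + 0.016*100 = 1532.0

1532.0 m/s


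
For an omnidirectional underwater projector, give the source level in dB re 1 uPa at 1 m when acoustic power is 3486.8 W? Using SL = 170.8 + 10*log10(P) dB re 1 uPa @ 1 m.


206.22 dB


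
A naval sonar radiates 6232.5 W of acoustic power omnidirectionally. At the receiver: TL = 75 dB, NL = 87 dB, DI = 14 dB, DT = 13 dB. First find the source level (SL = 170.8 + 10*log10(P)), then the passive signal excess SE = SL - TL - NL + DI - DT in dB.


Step 1: SL = 170.8 + 10*log10(6232.5) = 208.75 dB
Step 2: SE = SL - TL - NL + DI - DT = 208.75 - 75 - 87 + 14 - 13 = 47.75

47.75 dB


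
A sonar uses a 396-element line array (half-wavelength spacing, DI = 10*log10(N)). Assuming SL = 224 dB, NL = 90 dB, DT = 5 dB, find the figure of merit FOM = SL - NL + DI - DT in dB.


Step 1: DI = 10*log10(396) = 25.98 dB
Step 2: FOM = SL - NL + DI - DT = 224 - 90 + 25.98 - 5 = 154.98

154.98 dB


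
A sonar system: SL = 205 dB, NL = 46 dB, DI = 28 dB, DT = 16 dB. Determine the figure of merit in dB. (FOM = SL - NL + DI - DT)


FOM = SL - NL + DI - DT = 205 - 46 + 28 - 16 = 171

171 dB


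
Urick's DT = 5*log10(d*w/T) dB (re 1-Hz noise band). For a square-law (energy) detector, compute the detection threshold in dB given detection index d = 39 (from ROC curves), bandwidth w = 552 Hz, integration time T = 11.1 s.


16.44 dB


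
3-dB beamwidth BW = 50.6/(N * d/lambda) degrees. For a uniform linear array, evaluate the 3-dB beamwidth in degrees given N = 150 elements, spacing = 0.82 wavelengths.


0.41 deg


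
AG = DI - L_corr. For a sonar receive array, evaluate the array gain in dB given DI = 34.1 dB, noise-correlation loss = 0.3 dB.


AG = DI - L_corr = 34.1 - 0.3 = 33.8

33.8 dB


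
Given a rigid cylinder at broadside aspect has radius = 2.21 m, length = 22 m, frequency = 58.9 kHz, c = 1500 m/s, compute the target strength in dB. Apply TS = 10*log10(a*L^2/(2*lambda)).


lambda = 1500/58900 = 0.02547 m
TS = 10*log10(2.21*22^2/(2*0.02547)) = 43.22

43.22 dB


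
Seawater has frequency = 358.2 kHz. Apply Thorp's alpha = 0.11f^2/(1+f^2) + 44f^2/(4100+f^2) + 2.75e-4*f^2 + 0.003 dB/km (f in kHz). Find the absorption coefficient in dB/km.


f^2 = 128307.24
alpha = 0.11*128307.24/(1+128307.24) + 44*128307.24/(4100+128307.24) + 2.75e-4*128307.24 + 0.003 = 78.035

78.035 dB/km


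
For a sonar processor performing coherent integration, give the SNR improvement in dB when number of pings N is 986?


Gain = 10*log10(986) = 29.94

29.94 dB


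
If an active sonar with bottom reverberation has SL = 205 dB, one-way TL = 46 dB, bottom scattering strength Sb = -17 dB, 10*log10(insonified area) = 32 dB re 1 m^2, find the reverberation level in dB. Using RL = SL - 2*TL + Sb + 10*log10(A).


RL = SL - 2*TL + Sb + 10*log10(A) = 205 - 2*46 + (-17) + 32 = 128

128 dB


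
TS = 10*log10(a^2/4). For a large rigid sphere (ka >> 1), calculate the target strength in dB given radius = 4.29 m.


TS = 10*log10(4.29^2 / 4) = 10*log10(4.601025) = 6.63

6.63 dB


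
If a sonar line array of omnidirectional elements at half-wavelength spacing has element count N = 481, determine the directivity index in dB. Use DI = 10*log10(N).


DI = 10*log10(481) = 26.82

26.82 dB


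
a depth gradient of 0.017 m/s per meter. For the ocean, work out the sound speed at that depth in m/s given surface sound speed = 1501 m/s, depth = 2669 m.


c = 1501 + 0.017 * 2669 = 1546.373

1546.373 m/s


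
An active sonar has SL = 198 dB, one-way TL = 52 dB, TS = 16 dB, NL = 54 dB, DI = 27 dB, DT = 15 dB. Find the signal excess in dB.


SE = SL - 2*TL + TS - NL + DI - DT = 198 - 2*52 + (16) - 54 + 27 - 15 = 68

68 dB


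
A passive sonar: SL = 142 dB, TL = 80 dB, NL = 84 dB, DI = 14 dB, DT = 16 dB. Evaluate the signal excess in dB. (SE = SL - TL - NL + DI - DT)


SE = SL - TL - NL + DI - DT = 142 - 80 - 84 + 14 - 16 = -24

-24 dB


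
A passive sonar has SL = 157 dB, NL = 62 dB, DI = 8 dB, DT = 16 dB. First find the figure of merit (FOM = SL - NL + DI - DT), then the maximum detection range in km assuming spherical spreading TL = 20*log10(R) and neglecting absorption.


Step 1: FOM = SL - NL + DI - DT = 157 - 62 + 8 - 16 = 87 dB
Step 2: at max range FOM = TL = 20*log10(R), so R = 10^(87/20) = 22387.21 m = 22.39 km

22.39 km


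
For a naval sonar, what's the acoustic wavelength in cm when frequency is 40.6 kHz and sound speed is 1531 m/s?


3.77 cm


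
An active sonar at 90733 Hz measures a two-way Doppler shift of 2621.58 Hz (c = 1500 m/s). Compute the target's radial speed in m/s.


From fd = 2*f*v/c, v = c*fd/(2*f) = 1500 * 2621.58 / (2*90733) = 21.67

21.67 m/s


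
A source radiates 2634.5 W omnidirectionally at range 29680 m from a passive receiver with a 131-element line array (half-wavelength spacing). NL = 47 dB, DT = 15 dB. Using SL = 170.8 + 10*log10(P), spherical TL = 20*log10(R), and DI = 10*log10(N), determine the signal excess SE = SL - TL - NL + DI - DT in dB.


74.73 dB


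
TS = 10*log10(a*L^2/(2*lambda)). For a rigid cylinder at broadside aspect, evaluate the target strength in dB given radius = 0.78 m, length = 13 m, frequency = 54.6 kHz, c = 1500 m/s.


lambda = 1500/54600 = 0.02747 m
TS = 10*log10(0.78*13^2/(2*0.02747)) = 33.8

33.8 dB


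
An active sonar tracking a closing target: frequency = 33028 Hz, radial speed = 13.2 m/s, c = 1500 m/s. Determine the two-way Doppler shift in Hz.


fd = 2*f*v/c = 2 * 33028 * 13.2 / 1500 = 581.29

581.29 Hz


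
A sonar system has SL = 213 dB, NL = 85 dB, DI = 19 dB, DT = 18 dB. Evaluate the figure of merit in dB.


129 dB


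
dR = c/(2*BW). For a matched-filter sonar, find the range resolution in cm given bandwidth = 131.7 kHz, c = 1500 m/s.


0.57 cm


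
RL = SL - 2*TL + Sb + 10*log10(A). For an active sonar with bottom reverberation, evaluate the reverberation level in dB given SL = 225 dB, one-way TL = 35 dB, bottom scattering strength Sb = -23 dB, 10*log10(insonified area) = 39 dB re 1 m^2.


171 dB


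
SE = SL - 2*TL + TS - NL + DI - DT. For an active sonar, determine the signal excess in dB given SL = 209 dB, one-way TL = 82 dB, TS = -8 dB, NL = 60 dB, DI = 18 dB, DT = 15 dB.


SE = SL - 2*TL + TS - NL + DI - DT = 209 - 2*82 + (-8) - 60 + 18 - 15 = -20

-20 dB


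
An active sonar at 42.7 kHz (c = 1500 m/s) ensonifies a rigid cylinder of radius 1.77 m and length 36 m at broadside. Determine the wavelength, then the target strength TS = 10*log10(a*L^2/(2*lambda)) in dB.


Step 1: lambda = c/f = 1500/42700 = 0.03513 m
Step 2: TS = 10*log10(a*L^2/(2*lambda)) = 10*log10(1.77*36^2/(2*0.03513)) = 45.14

45.14 dB


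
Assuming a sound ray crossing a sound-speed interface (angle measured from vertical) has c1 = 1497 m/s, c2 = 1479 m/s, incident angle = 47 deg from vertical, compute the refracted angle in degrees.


46.27 deg


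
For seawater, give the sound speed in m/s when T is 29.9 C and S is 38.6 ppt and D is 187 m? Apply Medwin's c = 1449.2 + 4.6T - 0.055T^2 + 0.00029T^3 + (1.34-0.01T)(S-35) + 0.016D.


1552.06 m/s


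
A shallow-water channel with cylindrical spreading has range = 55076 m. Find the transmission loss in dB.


TL = 10*log10(55076) = 47.41

47.41 dB


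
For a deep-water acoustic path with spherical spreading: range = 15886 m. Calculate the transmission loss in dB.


84.02 dB


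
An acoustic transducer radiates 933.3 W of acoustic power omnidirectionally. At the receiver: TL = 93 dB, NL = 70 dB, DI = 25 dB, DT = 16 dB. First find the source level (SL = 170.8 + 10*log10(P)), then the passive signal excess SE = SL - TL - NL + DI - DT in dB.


Step 1: SL = 170.8 + 10*log10(933.3) = 200.5 dB
Step 2: SE = SL - TL - NL + DI - DT = 200.5 - 93 - 70 + 25 - 16 = 46.5

46.5 dB


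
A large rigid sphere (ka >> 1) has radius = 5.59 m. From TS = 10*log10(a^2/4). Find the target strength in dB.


TS = 10*log10(5.59^2 / 4) = 10*log10(7.812025) = 8.93

8.93 dB


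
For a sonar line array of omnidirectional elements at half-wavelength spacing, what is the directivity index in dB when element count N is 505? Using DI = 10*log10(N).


27.03 dB


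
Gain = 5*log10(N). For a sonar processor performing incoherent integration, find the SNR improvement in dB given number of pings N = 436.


13.2 dB


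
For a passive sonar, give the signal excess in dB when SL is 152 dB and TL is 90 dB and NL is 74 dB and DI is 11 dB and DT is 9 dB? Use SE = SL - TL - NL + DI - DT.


SE = SL - TL - NL + DI - DT = 152 - 90 - 74 + 11 - 9 = -10

-10 dB


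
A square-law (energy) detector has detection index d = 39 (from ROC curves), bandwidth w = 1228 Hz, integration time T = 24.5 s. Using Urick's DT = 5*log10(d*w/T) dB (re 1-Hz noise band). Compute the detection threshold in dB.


DT = 5*log10(d*w/T) = 5*log10(39 * 1228 / 24.5) = 5*log10(1954.78) = 16.46

16.46 dB


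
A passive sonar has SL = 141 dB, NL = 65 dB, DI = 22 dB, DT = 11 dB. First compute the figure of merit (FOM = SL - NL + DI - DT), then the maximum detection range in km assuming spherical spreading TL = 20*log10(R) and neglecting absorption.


Step 1: FOM = SL - NL + DI - DT = 141 - 65 + 22 - 11 = 87 dB
Step 2: at max range FOM = TL = 20*log10(R), so R = 10^(87/20) = 22387.21 m = 22.39 km

22.39 km


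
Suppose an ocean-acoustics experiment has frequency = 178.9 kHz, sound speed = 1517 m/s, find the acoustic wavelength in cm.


lambda = c/f = 1517 / 178900 = 0.0085 m = 0.85 cm

0.85 cm


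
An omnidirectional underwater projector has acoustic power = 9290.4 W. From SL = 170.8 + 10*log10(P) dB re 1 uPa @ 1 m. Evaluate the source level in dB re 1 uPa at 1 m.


SL = 170.8 + 10*log10(9290.4) = 170.8 + 39.68 = 210.48

210.48 dB


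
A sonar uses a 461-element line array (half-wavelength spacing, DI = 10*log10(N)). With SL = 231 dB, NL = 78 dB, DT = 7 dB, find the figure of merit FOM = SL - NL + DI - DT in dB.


Step 1: DI = 10*log10(461) = 26.64 dB
Step 2: FOM = SL - NL + DI - DT = 231 - 78 + 26.64 - 7 = 172.64

172.64 dB


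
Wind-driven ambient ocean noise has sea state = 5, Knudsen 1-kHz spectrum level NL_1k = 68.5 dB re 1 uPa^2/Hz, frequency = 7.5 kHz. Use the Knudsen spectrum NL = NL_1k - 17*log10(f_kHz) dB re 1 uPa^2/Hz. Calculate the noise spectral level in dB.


NL = NL_1k - 17*log10(f_kHz) = 68.5 - 17*log10(7.5) = 68.5 - (14.88) = 53.62

53.62 dB


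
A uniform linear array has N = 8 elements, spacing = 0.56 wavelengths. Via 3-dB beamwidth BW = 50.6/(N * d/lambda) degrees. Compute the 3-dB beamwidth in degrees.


11.29 deg


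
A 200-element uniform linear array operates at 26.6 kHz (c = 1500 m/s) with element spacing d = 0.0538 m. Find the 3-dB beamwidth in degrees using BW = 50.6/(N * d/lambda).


Step 1: lambda = 1500/26600 = 0.05639 m
Step 2: d/lambda = 0.0538/0.05639 = 0.9541
Step 3: BW = 50.6/(N * d/lambda) = 50.6/(200 * 0.9541) = 0.27

0.27 deg


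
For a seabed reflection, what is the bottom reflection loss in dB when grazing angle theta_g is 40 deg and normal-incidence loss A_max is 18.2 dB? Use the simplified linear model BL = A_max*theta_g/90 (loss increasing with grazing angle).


8.09 dB


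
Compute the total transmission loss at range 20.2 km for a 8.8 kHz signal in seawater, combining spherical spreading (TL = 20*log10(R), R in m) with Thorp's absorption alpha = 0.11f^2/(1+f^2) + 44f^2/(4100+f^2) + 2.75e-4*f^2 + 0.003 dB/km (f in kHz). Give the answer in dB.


Step 1 (Thorp): alpha = 0.11*77.44/(1+77.44) + 44*77.44/(4100+77.44) + 2.75e-4*77.44 + 0.003 = 0.9486 dB/km
Step 2: TL_spread = 20*log10(20200) = 86.11 dB
Step 3: TL_abs = alpha*R = 0.9486 * 20.2 = 19.16 dB
Step 4: TL_total = 86.11 + 19.16 = 105.27

105.27 dB


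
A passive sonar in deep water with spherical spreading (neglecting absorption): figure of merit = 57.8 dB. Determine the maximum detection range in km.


0.78 km


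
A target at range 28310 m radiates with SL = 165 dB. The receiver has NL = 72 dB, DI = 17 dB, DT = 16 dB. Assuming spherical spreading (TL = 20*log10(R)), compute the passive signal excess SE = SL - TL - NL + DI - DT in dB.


4.96 dB


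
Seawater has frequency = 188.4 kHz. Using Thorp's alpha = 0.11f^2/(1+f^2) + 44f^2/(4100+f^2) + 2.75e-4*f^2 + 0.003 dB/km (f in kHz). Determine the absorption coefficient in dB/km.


49.318 dB/km


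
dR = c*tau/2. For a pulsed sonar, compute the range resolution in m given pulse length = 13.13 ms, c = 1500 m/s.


dR = c*tau/2 = 1500 * 13.13e-3 / 2 = 9.8475

9.8475 m


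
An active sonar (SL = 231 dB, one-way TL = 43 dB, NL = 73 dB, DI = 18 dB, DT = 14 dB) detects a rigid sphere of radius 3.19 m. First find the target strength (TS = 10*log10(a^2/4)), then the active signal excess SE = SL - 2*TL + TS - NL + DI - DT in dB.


Step 1: TS = 10*log10(3.19^2/4) = 4.06 dB
Step 2: SE = SL - 2*TL + TS - NL + DI - DT = 231 - 2*43 + (4.06) - 73 + 18 - 14 = 80.06

80.06 dB


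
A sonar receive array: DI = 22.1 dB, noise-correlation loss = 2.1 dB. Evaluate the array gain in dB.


AG = DI - L_corr = 22.1 - 2.1 = 20.0

20.0 dB


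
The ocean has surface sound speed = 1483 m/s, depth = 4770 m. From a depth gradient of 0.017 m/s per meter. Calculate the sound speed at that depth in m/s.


1564.09 m/s


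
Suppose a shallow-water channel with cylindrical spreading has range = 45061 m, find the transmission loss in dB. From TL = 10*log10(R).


TL = 10*log10(45061) = 46.54

46.54 dB


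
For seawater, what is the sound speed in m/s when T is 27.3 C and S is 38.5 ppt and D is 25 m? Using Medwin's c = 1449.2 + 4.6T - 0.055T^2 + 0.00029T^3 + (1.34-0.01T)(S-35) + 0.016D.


1543.82 m/s


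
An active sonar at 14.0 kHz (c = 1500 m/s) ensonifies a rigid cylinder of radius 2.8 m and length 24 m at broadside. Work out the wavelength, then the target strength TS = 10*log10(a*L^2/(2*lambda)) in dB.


Step 1: lambda = c/f = 1500/14000 = 0.10714 m
Step 2: TS = 10*log10(a*L^2/(2*lambda)) = 10*log10(2.8*24^2/(2*0.10714)) = 38.77

38.77 dB


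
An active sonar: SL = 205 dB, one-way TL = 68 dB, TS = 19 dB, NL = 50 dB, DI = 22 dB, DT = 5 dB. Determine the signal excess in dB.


SE = SL - 2*TL + TS - NL + DI - DT = 205 - 2*68 + (19) - 50 + 22 - 5 = 55

55 dB


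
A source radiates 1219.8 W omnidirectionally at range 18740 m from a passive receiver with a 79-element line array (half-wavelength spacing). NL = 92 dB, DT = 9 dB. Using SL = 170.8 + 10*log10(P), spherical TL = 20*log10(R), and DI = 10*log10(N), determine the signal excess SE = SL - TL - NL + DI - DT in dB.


34.18 dB


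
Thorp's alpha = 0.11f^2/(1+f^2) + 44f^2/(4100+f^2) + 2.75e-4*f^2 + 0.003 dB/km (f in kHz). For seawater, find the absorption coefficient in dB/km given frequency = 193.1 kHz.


50.008 dB/km


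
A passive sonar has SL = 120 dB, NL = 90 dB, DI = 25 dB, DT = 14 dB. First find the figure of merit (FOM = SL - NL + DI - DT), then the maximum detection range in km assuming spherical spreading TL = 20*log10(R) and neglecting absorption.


Step 1: FOM = SL - NL + DI - DT = 120 - 90 + 25 - 14 = 41 dB
Step 2: at max range FOM = TL = 20*log10(R), so R = 10^(41/20) = 112.2 m = 0.11 km

0.11 km


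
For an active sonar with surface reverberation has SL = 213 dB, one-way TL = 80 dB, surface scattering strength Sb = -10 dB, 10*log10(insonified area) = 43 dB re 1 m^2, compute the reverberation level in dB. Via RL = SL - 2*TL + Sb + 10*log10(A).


RL = SL - 2*TL + Sb + 10*log10(A) = 213 - 2*80 + (-10) + 43 = 86

86 dB


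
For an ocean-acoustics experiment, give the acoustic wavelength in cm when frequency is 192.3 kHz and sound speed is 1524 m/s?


lambda = c/f = 1524 / 192300 = 0.0079 m = 0.79 cm

0.79 cm


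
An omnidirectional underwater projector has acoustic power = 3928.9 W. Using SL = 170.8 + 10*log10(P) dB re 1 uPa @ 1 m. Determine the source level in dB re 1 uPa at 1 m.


206.74 dB


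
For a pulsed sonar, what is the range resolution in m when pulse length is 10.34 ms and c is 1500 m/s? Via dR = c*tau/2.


7.755 m


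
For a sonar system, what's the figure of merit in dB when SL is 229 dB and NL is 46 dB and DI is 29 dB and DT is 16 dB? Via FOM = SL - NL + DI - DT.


FOM = SL - NL + DI - DT = 229 - 46 + 29 - 16 = 196

196 dB


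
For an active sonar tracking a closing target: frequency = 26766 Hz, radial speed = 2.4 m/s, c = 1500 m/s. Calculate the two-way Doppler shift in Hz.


85.65 Hz


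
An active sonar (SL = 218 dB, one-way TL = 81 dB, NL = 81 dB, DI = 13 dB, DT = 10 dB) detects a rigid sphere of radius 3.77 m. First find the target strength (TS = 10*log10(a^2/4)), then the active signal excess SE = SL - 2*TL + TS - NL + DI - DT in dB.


Step 1: TS = 10*log10(3.77^2/4) = 5.51 dB
Step 2: SE = SL - 2*TL + TS - NL + DI - DT = 218 - 2*81 + (5.51) - 81 + 13 - 10 = -16.49

-16.49 dB


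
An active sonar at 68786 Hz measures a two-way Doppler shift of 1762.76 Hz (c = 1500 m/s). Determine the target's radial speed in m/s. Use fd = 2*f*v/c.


From fd = 2*f*v/c, v = c*fd/(2*f) = 1500 * 1762.76 / (2*68786) = 19.22

19.22 m/s


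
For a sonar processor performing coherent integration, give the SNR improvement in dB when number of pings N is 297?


Gain = 10*log10(297) = 24.73

24.73 dB


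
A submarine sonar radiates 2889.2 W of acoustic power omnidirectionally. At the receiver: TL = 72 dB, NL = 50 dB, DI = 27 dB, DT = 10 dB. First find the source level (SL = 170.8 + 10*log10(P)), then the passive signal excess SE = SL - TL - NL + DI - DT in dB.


Step 1: SL = 170.8 + 10*log10(2889.2) = 205.41 dB
Step 2: SE = SL - TL - NL + DI - DT = 205.41 - 72 - 50 + 27 - 10 = 100.41

100.41 dB


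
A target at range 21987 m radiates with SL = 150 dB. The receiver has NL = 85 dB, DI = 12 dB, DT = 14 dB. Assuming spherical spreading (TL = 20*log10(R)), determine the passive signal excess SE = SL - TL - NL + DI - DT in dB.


Step 1: TL = 20*log10(21987) = 86.84 dB
Step 2: SE = 150 - 86.84 - 85 + 12 - 14 = -23.84

-23.84 dB


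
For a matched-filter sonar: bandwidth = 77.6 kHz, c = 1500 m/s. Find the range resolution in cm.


dR = c/(2*BW) = 1500 / (2 * 77.6e3) = 0.0097 m = 0.97 cm

0.97 cm


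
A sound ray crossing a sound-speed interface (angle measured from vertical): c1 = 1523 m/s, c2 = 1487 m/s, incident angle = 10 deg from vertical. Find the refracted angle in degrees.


sin(theta2) = (c2/c1)*sin(theta1) = (1487/1523)*sin(10 deg) = 0.16954
theta2 = arcsin(0.16954) = 9.76

9.76 deg


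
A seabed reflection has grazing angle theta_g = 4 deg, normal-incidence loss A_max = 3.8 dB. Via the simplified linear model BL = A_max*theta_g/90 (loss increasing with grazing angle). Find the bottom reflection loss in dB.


BL = A_max * theta_g / 90 = 3.8 * 4 / 90 = 0.17

0.17 dB


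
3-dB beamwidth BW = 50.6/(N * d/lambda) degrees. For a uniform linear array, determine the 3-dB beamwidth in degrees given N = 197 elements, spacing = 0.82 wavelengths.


BW = 50.6 / (197 * 0.82) = 50.6 / 161.54 = 0.31

0.31 deg


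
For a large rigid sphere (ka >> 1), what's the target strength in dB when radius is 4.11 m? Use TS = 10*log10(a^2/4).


TS = 10*log10(4.11^2 / 4) = 10*log10(4.223025) = 6.26

6.26 dB


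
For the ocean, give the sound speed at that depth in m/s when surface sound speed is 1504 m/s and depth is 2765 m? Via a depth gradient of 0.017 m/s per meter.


1551.005 m/s


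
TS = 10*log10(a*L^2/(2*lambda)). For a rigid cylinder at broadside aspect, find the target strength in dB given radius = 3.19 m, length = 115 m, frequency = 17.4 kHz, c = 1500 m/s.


lambda = 1500/17400 = 0.08621 m
TS = 10*log10(3.19*115^2/(2*0.08621)) = 53.89

53.89 dB


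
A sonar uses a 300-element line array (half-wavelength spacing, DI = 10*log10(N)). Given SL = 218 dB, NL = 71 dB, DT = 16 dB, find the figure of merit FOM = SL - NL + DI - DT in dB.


Step 1: DI = 10*log10(300) = 24.77 dB
Step 2: FOM = SL - NL + DI - DT = 218 - 71 + 24.77 - 16 = 155.77

155.77 dB


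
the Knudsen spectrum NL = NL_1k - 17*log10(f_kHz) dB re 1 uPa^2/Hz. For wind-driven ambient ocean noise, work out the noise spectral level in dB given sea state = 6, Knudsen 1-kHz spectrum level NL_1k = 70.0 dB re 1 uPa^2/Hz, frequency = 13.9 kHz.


NL = NL_1k - 17*log10(f_kHz) = 70.0 - 17*log10(13.9) = 70.0 - (19.43) = 50.57

50.57 dB


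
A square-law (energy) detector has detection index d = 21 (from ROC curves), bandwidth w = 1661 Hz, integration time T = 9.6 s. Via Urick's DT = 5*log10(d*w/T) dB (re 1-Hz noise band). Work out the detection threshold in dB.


DT = 5*log10(d*w/T) = 5*log10(21 * 1661 / 9.6) = 5*log10(3633.44) = 17.8

17.8 dB


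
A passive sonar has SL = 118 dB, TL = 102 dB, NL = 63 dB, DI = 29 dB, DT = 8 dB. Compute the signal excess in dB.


-26 dB


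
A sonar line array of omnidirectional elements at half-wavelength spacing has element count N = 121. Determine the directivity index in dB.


20.83 dB


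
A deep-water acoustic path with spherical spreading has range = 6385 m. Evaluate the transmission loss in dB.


76.1 dB


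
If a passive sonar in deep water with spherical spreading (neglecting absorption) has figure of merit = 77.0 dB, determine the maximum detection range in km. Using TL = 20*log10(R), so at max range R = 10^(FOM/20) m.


At max range FOM = TL, so 20*log10(R) = 77.0
R = 10^(77.0/20) = 7079.46 m = 7.08 km

7.08 km


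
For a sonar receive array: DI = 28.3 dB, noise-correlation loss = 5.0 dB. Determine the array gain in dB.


AG = DI - L_corr = 28.3 - 5.0 = 23.3

23.3 dB


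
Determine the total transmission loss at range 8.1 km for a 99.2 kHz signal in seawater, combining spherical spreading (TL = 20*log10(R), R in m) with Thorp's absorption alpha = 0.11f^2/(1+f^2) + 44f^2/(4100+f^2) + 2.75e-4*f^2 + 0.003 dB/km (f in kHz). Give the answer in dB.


352.59 dB


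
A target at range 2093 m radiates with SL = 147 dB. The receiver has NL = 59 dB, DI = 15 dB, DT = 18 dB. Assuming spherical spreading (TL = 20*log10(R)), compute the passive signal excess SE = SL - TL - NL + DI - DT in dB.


18.58 dB


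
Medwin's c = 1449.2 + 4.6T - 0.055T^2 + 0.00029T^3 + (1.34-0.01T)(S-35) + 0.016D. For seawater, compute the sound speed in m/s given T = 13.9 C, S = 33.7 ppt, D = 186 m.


c = 1449.2 + 4.6*13.9 - 0.055*13.9^2 + 0.00029*13.9^3 + (1.34 - 0.01*13.9)*(33.7 - 35) + 0.016*186 = 1504.71

1504.71 m/s


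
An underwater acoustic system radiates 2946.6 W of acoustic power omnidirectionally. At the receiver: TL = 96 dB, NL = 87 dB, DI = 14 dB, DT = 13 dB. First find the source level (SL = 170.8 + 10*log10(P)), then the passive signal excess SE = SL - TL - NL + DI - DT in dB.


Step 1: SL = 170.8 + 10*log10(2946.6) = 205.49 dB
Step 2: SE = SL - TL - NL + DI - DT = 205.49 - 96 - 87 + 14 - 13 = 23.49

23.49 dB


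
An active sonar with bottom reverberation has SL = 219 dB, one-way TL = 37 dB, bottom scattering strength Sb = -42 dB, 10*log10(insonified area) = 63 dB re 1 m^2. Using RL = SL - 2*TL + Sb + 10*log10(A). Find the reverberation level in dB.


RL = SL - 2*TL + Sb + 10*log10(A) = 219 - 2*37 + (-42) + 63 = 166

166 dB


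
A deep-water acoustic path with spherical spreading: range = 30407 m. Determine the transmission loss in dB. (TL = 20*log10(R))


89.66 dB


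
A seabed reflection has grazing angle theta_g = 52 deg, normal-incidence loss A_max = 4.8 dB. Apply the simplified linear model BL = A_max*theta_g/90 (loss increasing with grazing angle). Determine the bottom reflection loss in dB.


2.77 dB


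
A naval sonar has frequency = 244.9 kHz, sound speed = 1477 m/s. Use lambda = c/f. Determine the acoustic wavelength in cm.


lambda = c/f = 1477 / 244900 = 0.006 m = 0.6 cm

0.6 cm


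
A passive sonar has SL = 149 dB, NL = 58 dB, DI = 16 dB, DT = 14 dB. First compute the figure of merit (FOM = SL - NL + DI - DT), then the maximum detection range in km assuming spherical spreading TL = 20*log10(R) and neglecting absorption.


Step 1: FOM = SL - NL + DI - DT = 149 - 58 + 16 - 14 = 93 dB
Step 2: at max range FOM = TL = 20*log10(R), so R = 10^(93/20) = 44668.36 m = 44.67 km

44.67 km


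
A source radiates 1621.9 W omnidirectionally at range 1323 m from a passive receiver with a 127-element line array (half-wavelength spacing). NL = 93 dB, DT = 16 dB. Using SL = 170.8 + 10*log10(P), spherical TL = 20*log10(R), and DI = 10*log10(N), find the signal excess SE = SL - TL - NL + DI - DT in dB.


Step 1: SL = 170.8 + 10*log10(1621.9) = 202.9 dB
Step 2: TL = 20*log10(1323) = 62.43 dB
Step 3: DI = 10*log10(127) = 21.04 dB
Step 4: SE = SL - TL - NL + DI - DT = 202.9 - 62.43 - 93 + 21.04 - 16 = 52.51

52.51 dB


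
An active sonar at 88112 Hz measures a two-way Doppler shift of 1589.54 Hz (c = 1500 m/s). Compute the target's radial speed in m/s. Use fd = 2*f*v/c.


13.53 m/s


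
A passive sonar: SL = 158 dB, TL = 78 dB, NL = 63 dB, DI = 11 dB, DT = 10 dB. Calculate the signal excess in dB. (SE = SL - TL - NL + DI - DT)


SE = SL - TL - NL + DI - DT = 158 - 78 - 63 + 11 - 10 = 18

18 dB


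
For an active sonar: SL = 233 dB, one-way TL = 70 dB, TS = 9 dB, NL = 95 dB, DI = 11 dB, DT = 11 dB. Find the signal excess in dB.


SE = SL - 2*TL + TS - NL + DI - DT = 233 - 2*70 + (9) - 95 + 11 - 11 = 7

7 dB


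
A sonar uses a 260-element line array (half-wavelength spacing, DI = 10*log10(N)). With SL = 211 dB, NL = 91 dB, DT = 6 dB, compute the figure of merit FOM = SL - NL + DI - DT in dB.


Step 1: DI = 10*log10(260) = 24.15 dB
Step 2: FOM = SL - NL + DI - DT = 211 - 91 + 24.15 - 6 = 138.15

138.15 dB


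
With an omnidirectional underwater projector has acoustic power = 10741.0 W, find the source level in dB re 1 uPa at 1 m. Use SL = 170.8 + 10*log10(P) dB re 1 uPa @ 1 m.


SL = 170.8 + 10*log10(10741.0) = 170.8 + 40.31 = 211.11

211.11 dB


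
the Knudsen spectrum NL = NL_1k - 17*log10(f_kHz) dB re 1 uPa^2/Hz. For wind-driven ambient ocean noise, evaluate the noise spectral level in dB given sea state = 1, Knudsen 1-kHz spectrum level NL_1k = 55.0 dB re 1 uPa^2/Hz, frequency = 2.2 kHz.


NL = NL_1k - 17*log10(f_kHz) = 55.0 - 17*log10(2.2) = 55.0 - (5.82) = 49.18

49.18 dB


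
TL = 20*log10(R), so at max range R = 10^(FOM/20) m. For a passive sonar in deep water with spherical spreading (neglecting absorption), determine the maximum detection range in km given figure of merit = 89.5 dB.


29.85 km


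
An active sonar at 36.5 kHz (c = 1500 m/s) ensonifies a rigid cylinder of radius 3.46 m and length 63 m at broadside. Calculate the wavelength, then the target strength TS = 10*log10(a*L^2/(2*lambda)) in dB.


Step 1: lambda = c/f = 1500/36500 = 0.0411 m
Step 2: TS = 10*log10(a*L^2/(2*lambda)) = 10*log10(3.46*63^2/(2*0.0411)) = 52.23

52.23 dB


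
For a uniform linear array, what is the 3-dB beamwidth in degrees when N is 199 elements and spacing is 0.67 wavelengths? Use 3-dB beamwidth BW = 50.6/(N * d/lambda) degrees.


BW = 50.6 / (199 * 0.67) = 50.6 / 133.33 = 0.38

0.38 deg


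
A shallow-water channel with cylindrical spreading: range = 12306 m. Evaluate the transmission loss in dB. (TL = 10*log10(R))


TL = 10*log10(12306) = 40.9

40.9 dB


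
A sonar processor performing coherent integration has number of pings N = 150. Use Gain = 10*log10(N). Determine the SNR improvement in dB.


21.76 dB


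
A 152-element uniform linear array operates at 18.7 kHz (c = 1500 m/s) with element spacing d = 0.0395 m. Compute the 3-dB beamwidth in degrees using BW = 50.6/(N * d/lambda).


Step 1: lambda = 1500/18700 = 0.08021 m
Step 2: d/lambda = 0.0395/0.08021 = 0.4925
Step 3: BW = 50.6/(N * d/lambda) = 50.6/(152 * 0.4925) = 0.68

0.68 deg


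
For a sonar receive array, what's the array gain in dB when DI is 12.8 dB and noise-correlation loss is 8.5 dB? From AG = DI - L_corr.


4.3 dB


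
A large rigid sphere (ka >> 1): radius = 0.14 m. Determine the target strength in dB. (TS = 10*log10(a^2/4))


TS = 10*log10(0.14^2 / 4) = 10*log10(0.0049) = -23.1

-23.1 dB


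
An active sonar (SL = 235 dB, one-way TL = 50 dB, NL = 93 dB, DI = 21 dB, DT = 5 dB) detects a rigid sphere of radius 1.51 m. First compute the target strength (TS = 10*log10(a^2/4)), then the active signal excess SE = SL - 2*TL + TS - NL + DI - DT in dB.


Step 1: TS = 10*log10(1.51^2/4) = -2.44 dB
Step 2: SE = SL - 2*TL + TS - NL + DI - DT = 235 - 2*50 + (-2.44) - 93 + 21 - 5 = 55.56

55.56 dB
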